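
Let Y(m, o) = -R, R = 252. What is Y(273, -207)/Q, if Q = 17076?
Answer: -21/1423 ≈ -0.014758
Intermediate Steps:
Y(m, o) = -252 (Y(m, o) = -1*252 = -252)
Y(273, -207)/Q = -252/17076 = -252*1/17076 = -21/1423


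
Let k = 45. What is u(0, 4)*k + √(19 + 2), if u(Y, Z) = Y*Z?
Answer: √21 ≈ 4.5826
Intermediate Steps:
u(0, 4)*k + √(19 + 2) = (0*4)*45 + √(19 + 2) = 0*45 + √21 = 0 + √21 = √21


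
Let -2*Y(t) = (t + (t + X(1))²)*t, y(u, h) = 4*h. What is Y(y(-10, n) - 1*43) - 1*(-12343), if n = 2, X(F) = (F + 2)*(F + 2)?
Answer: 47121/2 ≈ 23561.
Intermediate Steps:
X(F) = (2 + F)² (X(F) = (2 + F)*(2 + F) = (2 + F)²)
Y(t) = -t*(t + (9 + t)²)/2 (Y(t) = -(t + (t + (2 + 1)²)²)*t/2 = -(t + (t + 3²)²)*t/2 = -(t + (t + 9)²)*t/2 = -(t + (9 + t)²)*t/2 = -t*(t + (9 + t)²)/2)
Y(y(-10, n) - 1*43) - 1*(-12343) = -(4*2 - 1*43)*((4*2 - 1*43) + (9 + (4*2 - 1*43))²)/2 - 1*(-12343) = -(8 - 43)*((8 - 43) + (9 + (8 - 43))²)/2 + 12343 = -½*(-35)*(-35 + (9 - 35)²) + 12343 = -½*(-35)*(-35 + (-26)²) + 12343 = -½*(-35)*(-35 + 676) + 12343 = -½*(-35)*641 + 12343 = 22435/2 + 12343 = 47121/2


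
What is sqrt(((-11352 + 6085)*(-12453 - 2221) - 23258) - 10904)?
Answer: 2*sqrt(19313449) ≈ 8789.4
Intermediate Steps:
sqrt(((-11352 + 6085)*(-12453 - 2221) - 23258) - 10904) = sqrt((-5267*(-14674) - 23258) - 10904) = sqrt((77287958 - 23258) - 10904) = sqrt(77264700 - 10904) = sqrt(77253796) = 2*sqrt(19313449)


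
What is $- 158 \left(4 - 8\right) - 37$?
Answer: $595$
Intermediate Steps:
$- 158 \left(4 - 8\right) - 37 = \left(-158\right) \left(-4\right) - 37 = 632 - 37 = 595$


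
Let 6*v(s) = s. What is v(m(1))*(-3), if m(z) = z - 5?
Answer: 2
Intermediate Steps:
m(z) = -5 + z
v(s) = s/6
v(m(1))*(-3) = ((-5 + 1)/6)*(-3) = ((⅙)*(-4))*(-3) = -⅔*(-3) = 2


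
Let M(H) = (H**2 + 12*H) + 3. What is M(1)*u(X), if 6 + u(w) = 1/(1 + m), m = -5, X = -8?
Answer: -100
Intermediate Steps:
M(H) = 3 + H**2 + 12*H
u(w) = -25/4 (u(w) = -6 + 1/(1 - 5) = -6 + 1/(-4) = -6 - 1/4 = -25/4)
M(1)*u(X) = (3 + 1**2 + 12*1)*(-25/4) = (3 + 1 + 12)*(-25/4) = 16*(-25/4) = -100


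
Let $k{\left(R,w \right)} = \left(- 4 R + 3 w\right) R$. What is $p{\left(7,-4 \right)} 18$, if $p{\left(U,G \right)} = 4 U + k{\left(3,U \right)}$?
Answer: $990$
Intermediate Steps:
$k{\left(R,w \right)} = R \left(- 4 R + 3 w\right)$
$p{\left(U,G \right)} = -36 + 13 U$ ($p{\left(U,G \right)} = 4 U + 3 \left(\left(-4\right) 3 + 3 U\right) = 4 U + 3 \left(-12 + 3 U\right) = 4 U + \left(-36 + 9 U\right) = -36 + 13 U$)
$p{\left(7,-4 \right)} 18 = \left(-36 + 13 \cdot 7\right) 18 = \left(-36 + 91\right) 18 = 55 \cdot 18 = 990$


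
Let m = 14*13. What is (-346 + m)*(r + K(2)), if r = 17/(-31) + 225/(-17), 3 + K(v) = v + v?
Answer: 1104868/527 ≈ 2096.5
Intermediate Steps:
K(v) = -3 + 2*v (K(v) = -3 + (v + v) = -3 + 2*v)
m = 182
r = -7264/527 (r = 17*(-1/31) + 225*(-1/17) = -17/31 - 225/17 = -7264/527 ≈ -13.784)
(-346 + m)*(r + K(2)) = (-346 + 182)*(-7264/527 + (-3 + 2*2)) = -164*(-7264/527 + (-3 + 4)) = -164*(-7264/527 + 1) = -164*(-6737/527) = 1104868/527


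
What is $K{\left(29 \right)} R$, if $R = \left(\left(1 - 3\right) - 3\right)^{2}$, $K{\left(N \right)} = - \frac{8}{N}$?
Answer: $- \frac{200}{29} \approx -6.8966$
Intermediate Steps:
$R = 25$ ($R = \left(-2 - 3\right)^{2} = \left(-5\right)^{2} = 25$)
$K{\left(29 \right)} R = - \frac{8}{29} \cdot 25 = \left(-8\right) \frac{1}{29} \cdot 25 = \left(- \frac{8}{29}\right) 25 = - \frac{200}{29}$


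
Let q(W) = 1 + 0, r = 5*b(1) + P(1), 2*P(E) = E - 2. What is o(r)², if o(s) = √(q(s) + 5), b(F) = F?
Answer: 6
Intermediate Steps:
P(E) = -1 + E/2 (P(E) = (E - 2)/2 = (-2 + E)/2 = -1 + E/2)
r = 9/2 (r = 5*1 + (-1 + (½)*1) = 5 + (-1 + ½) = 5 - ½ = 9/2 ≈ 4.5000)
q(W) = 1
o(s) = √6 (o(s) = √(1 + 5) = √6)
o(r)² = (√6)² = 6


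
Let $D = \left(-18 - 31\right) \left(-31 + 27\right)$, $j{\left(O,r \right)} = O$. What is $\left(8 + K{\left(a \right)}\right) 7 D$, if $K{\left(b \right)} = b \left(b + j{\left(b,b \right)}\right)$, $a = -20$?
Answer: $1108576$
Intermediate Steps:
$K{\left(b \right)} = 2 b^{2}$ ($K{\left(b \right)} = b \left(b + b\right) = b 2 b = 2 b^{2}$)
$D = 196$ ($D = \left(-49\right) \left(-4\right) = 196$)
$\left(8 + K{\left(a \right)}\right) 7 D = \left(8 + 2 \left(-20\right)^{2}\right) 7 \cdot 196 = \left(8 + 2 \cdot 400\right) 1372 = \left(8 + 800\right) 1372 = 808 \cdot 1372 = 1108576$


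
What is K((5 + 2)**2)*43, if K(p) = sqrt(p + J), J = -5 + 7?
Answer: 43*sqrt(51) ≈ 307.08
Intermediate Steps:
J = 2
K(p) = sqrt(2 + p) (K(p) = sqrt(p + 2) = sqrt(2 + p))
K((5 + 2)**2)*43 = sqrt(2 + (5 + 2)**2)*43 = sqrt(2 + 7**2)*43 = sqrt(2 + 49)*43 = sqrt(51)*43 = 43*sqrt(51)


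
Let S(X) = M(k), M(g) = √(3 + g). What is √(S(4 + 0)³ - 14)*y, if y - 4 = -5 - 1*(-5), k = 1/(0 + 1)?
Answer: 4*I*√6 ≈ 9.798*I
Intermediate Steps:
k = 1 (k = 1/1 = 1)
S(X) = 2 (S(X) = √(3 + 1) = √4 = 2)
y = 4 (y = 4 + (-5 - 1*(-5)) = 4 + (-5 + 5) = 4 + 0 = 4)
√(S(4 + 0)³ - 14)*y = √(2³ - 14)*4 = √(8 - 14)*4 = √(-6)*4 = (I*√6)*4 = 4*I*√6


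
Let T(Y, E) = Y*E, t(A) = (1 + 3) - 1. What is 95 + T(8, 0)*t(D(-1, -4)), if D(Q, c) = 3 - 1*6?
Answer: 95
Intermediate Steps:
D(Q, c) = -3 (D(Q, c) = 3 - 6 = -3)
t(A) = 3 (t(A) = 4 - 1 = 3)
T(Y, E) = E*Y
95 + T(8, 0)*t(D(-1, -4)) = 95 + (0*8)*3 = 95 + 0*3 = 95 + 0 = 95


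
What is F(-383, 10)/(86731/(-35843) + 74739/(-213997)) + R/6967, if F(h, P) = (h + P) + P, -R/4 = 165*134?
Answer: 2502850680155133/21138916863304 ≈ 118.40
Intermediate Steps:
R = -88440 (R = -660*134 = -4*22110 = -88440)
F(h, P) = h + 2*P (F(h, P) = (P + h) + P = h + 2*P)
F(-383, 10)/(86731/(-35843) + 74739/(-213997)) + R/6967 = (-383 + 2*10)/(86731/(-35843) + 74739/(-213997)) - 88440/6967 = (-383 + 20)/(86731*(-1/35843) + 74739*(-1/213997)) - 88440*1/6967 = -363/(-86731/35843 - 10677/30571) - 88440/6967 = -363/(-3034149112/1095756353) - 88440/6967 = -363*(-1095756353/3034149112) - 88440/6967 = 397759556139/3034149112 - 88440/6967 = 2502850680155133/21138916863304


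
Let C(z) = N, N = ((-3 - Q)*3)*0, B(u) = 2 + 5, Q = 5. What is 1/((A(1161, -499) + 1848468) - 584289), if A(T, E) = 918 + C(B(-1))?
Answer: 1/1265097 ≈ 7.9045e-7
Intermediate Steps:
B(u) = 7
N = 0 (N = ((-3 - 1*5)*3)*0 = ((-3 - 5)*3)*0 = -8*3*0 = -24*0 = 0)
C(z) = 0
A(T, E) = 918 (A(T, E) = 918 + 0 = 918)
1/((A(1161, -499) + 1848468) - 584289) = 1/((918 + 1848468) - 584289) = 1/(1849386 - 584289) = 1/1265097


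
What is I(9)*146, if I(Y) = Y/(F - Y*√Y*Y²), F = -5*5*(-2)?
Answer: -1314/2137 ≈ -0.61488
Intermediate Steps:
F = 50 (F = -25*(-2) = 50)
I(Y) = Y/(50 - Y^(7/2)) (I(Y) = Y/(50 - Y*√Y*Y²) = Y/(50 - Y^(3/2)*Y²) = Y/(50 - Y^(7/2)))
I(9)*146 = -1*9/(-50 + 9^(7/2))*146 = -1*9/(-50 + 2187)*146 = -1*9/2137*146 = -1*9*1/2137*146 = -9/2137*146 = -1314/2137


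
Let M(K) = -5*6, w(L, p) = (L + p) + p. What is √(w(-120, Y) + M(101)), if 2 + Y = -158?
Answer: I*√470 ≈ 21.679*I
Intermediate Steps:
Y = -160 (Y = -2 - 158 = -160)
w(L, p) = L + 2*p
M(K) = -30
√(w(-120, Y) + M(101)) = √((-120 + 2*(-160)) - 30) = √((-120 - 320) - 30) = √(-440 - 30) = √(-470) = I*√470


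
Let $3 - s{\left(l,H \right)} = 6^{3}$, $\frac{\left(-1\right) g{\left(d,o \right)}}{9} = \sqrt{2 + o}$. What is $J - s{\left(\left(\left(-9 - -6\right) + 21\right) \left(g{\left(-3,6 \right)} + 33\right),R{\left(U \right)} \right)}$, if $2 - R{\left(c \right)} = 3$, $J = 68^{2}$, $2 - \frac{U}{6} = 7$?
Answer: $4837$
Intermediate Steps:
$g{\left(d,o \right)} = - 9 \sqrt{2 + o}$
$U = -30$ ($U = 12 - 42 = -30$)
$J = 4624$
$R{\left(c \right)} = -1$ ($R{\left(c \right)} = 2 - 3 = -1$)
$s{\left(l,H \right)} = -213$ ($s{\left(l,H \right)} = 3 - 6^{3} = 3 - 216 = -213$)
$J - s{\left(\left(\left(-9 - -6\right) + 21\right) \left(g{\left(-3,6 \right)} + 33\right),R{\left(U \right)} \right)} = 4624 - -213 = 4624 + 213 = 4837$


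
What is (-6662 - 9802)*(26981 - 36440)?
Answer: 155732976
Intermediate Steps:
(-6662 - 9802)*(26981 - 36440) = -16464*(-9459) = 155732976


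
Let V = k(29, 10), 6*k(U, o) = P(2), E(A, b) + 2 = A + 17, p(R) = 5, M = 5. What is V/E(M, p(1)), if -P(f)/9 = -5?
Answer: 3/8 ≈ 0.37500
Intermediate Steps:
P(f) = 45 (P(f) = -9*(-5) = 45)
E(A, b) = 15 + A (E(A, b) = -2 + (A + 17) = -2 + (17 + A) = 15 + A)
k(U, o) = 15/2 (k(U, o) = (1/6)*45 = 15/2)
V = 15/2 ≈ 7.5000
V/E(M, p(1)) = 15/(2*(15 + 5)) = (15/2)/20 = (15/2)*(1/20) = 3/8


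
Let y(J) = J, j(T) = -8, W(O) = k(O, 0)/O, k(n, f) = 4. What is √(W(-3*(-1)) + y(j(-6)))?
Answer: 2*I*√15/3 ≈ 2.582*I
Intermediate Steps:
W(O) = 4/O
√(W(-3*(-1)) + y(j(-6))) = √(4/((-3*(-1))) - 8) = √(4/3 - 8) = √(-20/3) = 2*I*√15/3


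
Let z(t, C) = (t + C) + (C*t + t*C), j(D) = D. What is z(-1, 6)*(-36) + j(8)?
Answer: 260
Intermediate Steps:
z(t, C) = C + t + 2*C*t (z(t, C) = (C + t) + (C*t + C*t) = (C + t) + 2*C*t = C + t + 2*C*t)
z(-1, 6)*(-36) + j(8) = (6 - 1 + 2*6*(-1))*(-36) + 8 = (6 - 1 - 12)*(-36) + 8 = -7*(-36) + 8 = 252 + 8 = 260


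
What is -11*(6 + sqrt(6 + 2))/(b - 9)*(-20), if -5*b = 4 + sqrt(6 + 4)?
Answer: -107800/797 - 107800*sqrt(2)/2391 + 2200*sqrt(10)/797 + 4400*sqrt(5)/2391 ≈ -186.17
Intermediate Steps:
b = -4/5 - sqrt(10)/5 (b = -(4 + sqrt(6 + 4))/5 = -(4 + sqrt(10))/5 = -4/5 - sqrt(10)/5 ≈ -1.4325)
-11*(6 + sqrt(6 + 2))/(b - 9)*(-20) = -11*(6 + sqrt(6 + 2))/((-4/5 - sqrt(10)/5) - 9)*(-20) = -11*(6 + sqrt(8))/(-49/5 - sqrt(10)/5)*(-20) = -11*(6 + 2*sqrt(2))/(-49/5 - sqrt(10)/5)*(-20) = 220*(6 + 2*sqrt(2))/(-49/5 - sqrt(10)/5)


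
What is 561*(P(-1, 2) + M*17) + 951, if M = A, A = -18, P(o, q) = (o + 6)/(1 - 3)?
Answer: -344235/2 ≈ -1.7212e+5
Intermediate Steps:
P(o, q) = -3 - o/2 (P(o, q) = (6 + o)/(-2) = (6 + o)*(-1/2) = -3 - o/2)
M = -18
561*(P(-1, 2) + M*17) + 951 = 561*((-3 - 1/2*(-1)) - 18*17) + 951 = 561*((-3 + 1/2) - 306) + 951 = 561*(-5/2 - 306) + 951 = 561*(-617/2) + 951 = -346137/2 + 951 = -344235/2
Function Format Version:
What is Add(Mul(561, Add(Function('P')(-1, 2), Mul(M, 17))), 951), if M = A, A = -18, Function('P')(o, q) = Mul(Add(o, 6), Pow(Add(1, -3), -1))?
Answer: Rational(-344235, 2) ≈ -1.7212e+5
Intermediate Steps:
Function('P')(o, q) = Add(-3, Mul(Rational(-1, 2), o)) (Function('P')(o, q) = Mul(Add(6, o), Pow(-2, -1)) = Mul(Add(6, o), Rational(-1, 2)) = Add(-3, Mul(Rational(-1, 2), o)))
M = -18
Add(Mul(561, Add(Function('P')(-1, 2), Mul(M, 17))), 951) = Add(Mul(561, Add(Add(-3, Mul(Rational(-1, 2), -1)), Mul(-18, 17))), 951) = Add(Mul(561, Add(Add(-3, Rational(1, 2)), -306)), 951) = Add(Mul(561, Add(Rational(-5, 2), -306)), 951) = Add(Mul(561, Rational(-617, 2)), 951) = Add(Rational(-346137, 2), 951) = Rational(-344235, 2)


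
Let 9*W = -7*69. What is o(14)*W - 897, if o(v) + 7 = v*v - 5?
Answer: -32315/3 ≈ -10772.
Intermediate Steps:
W = -161/3 (W = (-7*69)/9 = (⅑)*(-483) = -161/3 ≈ -53.667)
o(v) = -12 + v² (o(v) = -7 + (v*v - 5) = -7 + (v² - 5) = -7 + (-5 + v²) = -12 + v²)
o(14)*W - 897 = (-12 + 14²)*(-161/3) - 897 = (-12 + 196)*(-161/3) - 897 = 184*(-161/3) - 897 = -29624/3 - 897 = -32315/3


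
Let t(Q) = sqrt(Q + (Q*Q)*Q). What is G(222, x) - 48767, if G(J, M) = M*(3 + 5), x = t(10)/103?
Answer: -48767 + 8*sqrt(1010)/103 ≈ -48765.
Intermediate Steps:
t(Q) = sqrt(Q + Q**3) (t(Q) = sqrt(Q + Q**2*Q) = sqrt(Q + Q**3))
x = sqrt(1010)/103 (x = sqrt(10 + 10**3)/103 = sqrt(10 + 1000)*(1/103) = sqrt(1010)*(1/103) = sqrt(1010)/103 ≈ 0.30855)
G(J, M) = 8*M (G(J, M) = M*8 = 8*M)
G(222, x) - 48767 = 8*(sqrt(1010)/103) - 48767 = 8*sqrt(1010)/103 - 48767 = -48767 + 8*sqrt(1010)/103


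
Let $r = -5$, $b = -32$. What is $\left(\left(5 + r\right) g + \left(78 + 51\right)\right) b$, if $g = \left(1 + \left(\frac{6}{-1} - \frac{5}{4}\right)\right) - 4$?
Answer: $-4128$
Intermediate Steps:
$g = - \frac{41}{4}$ ($g = \left(1 + \left(6 \left(-1\right) - \frac{5}{4}\right)\right) - 4 = \left(1 - \frac{29}{4}\right) - 4 = - \frac{25}{4} - 4 = - \frac{41}{4} \approx -10.25$)
$\left(\left(5 + r\right) g + \left(78 + 51\right)\right) b = \left(\left(5 - 5\right) \left(- \frac{41}{4}\right) + \left(78 + 51\right)\right) \left(-32\right) = \left(0 \left(- \frac{41}{4}\right) + 129\right) \left(-32\right) = \left(0 + 129\right) \left(-32\right) = 129 \left(-32\right) = -4128$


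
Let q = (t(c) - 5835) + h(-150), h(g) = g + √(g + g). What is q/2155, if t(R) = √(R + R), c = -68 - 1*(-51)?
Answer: -1197/431 + I*√34/2155 + 2*I*√3/431 ≈ -2.7773 + 0.010743*I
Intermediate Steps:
c = -17 (c = -68 + 51 = -17)
t(R) = √2*√R (t(R) = √(2*R) = √2*√R)
h(g) = g + √2*√g (h(g) = g + √(2*g) = g + √2*√g)
q = -5985 + I*√34 + 10*I*√3 (q = (√2*√(-17) - 5835) + (-150 + √2*√(-150)) = (√2*(I*√17) - 5835) + (-150 + √2*(5*I*√6)) = (I*√34 - 5835) + (-150 + 10*I*√3) = (-5835 + I*√34) + (-150 + 10*I*√3) = -5985 + I*√34 + 10*I*√3 ≈ -5985.0 + 23.151*I)
q/2155 = (-5985 + I*√34 + 10*I*√3)/2155 = (-5985 + I*√34 + 10*I*√3)*(1/2155) = -1197/431 + I*√34/2155 + 2*I*√3/431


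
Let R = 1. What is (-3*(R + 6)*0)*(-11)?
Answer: 0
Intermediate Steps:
(-3*(R + 6)*0)*(-11) = (-3*(1 + 6)*0)*(-11) = (-3*7*0)*(-11) = -21*0*(-11) = 0*(-11) = 0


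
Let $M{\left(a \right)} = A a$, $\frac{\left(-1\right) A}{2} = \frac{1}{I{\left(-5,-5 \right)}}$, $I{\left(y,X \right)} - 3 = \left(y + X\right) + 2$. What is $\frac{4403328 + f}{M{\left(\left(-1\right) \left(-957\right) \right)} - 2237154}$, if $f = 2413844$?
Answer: $- \frac{8521465}{2795964} \approx -3.0478$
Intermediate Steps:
$I{\left(y,X \right)} = 5 + X + y$ ($I{\left(y,X \right)} = 3 + \left(\left(y + X\right) + 2\right) = 3 + \left(\left(X + y\right) + 2\right) = 3 + \left(2 + X + y\right) = 5 + X + y$)
$A = \frac{2}{5}$ ($A = - \frac{2}{5 - 5 - 5} = - \frac{2}{-5} = \left(-2\right) \left(- \frac{1}{5}\right) = \frac{2}{5} \approx 0.4$)
$M{\left(a \right)} = \frac{2 a}{5}$
$\frac{4403328 + f}{M{\left(\left(-1\right) \left(-957\right) \right)} - 2237154} = \frac{4403328 + 2413844}{\frac{2 \left(\left(-1\right) \left(-957\right)\right)}{5} - 2237154} = \frac{6817172}{\frac{2}{5} \cdot 957 - 2237154} = \frac{6817172}{\frac{1914}{5} - 2237154} = \frac{6817172}{- \frac{11183856}{5}} = 6817172 \left(- \frac{5}{11183856}\right) = - \frac{8521465}{2795964}$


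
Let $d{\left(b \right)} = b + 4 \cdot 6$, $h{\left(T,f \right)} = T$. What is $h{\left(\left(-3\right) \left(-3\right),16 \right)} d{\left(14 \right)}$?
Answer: $342$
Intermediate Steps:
$d{\left(b \right)} = 24 + b$ ($d{\left(b \right)} = b + 24 = 24 + b$)
$h{\left(\left(-3\right) \left(-3\right),16 \right)} d{\left(14 \right)} = \left(-3\right) \left(-3\right) \left(24 + 14\right) = 9 \cdot 38 = 342$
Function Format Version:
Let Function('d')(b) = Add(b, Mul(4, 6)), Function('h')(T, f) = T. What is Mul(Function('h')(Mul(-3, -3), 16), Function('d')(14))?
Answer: 342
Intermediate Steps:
Function('d')(b) = Add(24, b) (Function('d')(b) = Add(b, 24) = Add(24, b))
Mul(Function('h')(Mul(-3, -3), 16), Function('d')(14)) = Mul(Mul(-3, -3), Add(24, 14)) = Mul(9, 38) = 342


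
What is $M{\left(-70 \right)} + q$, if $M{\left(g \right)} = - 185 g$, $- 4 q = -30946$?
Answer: $\frac{41373}{2} \approx 20687.0$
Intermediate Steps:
$q = \frac{15473}{2}$ ($q = \left(- \frac{1}{4}\right) \left(-30946\right) = \frac{15473}{2} \approx 7736.5$)
$M{\left(-70 \right)} + q = \left(-185\right) \left(-70\right) + \frac{15473}{2} = 12950 + \frac{15473}{2} = \frac{41373}{2}$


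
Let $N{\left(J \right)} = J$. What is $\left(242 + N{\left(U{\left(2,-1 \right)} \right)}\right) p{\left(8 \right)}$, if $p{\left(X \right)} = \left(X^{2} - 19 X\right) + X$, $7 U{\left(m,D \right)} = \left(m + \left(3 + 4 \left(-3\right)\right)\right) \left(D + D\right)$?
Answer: $-19520$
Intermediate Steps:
$U{\left(m,D \right)} = \frac{2 D \left(-9 + m\right)}{7}$ ($U{\left(m,D \right)} = \frac{\left(m + \left(3 + 4 \left(-3\right)\right)\right) \left(D + D\right)}{7} = \frac{\left(m + \left(3 - 12\right)\right) 2 D}{7} = \frac{\left(m - 9\right) 2 D}{7} = \frac{\left(-9 + m\right) 2 D}{7} = \frac{2 D \left(-9 + m\right)}{7}$)
$p{\left(X \right)} = X^{2} - 18 X$
$\left(242 + N{\left(U{\left(2,-1 \right)} \right)}\right) p{\left(8 \right)} = \left(242 + \frac{2}{7} \left(-1\right) \left(-9 + 2\right)\right) 8 \left(-18 + 8\right) = \left(242 + \frac{2}{7} \left(-1\right) \left(-7\right)\right) 8 \left(-10\right) = \left(242 + 2\right) \left(-80\right) = 244 \left(-80\right) = -19520$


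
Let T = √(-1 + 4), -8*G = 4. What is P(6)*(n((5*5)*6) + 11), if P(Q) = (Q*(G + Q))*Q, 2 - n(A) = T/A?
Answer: 2574 - 33*√3/25 ≈ 2571.7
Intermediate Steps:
G = -½ (G = -⅛*4 = -½ ≈ -0.50000)
T = √3 ≈ 1.7320
n(A) = 2 - √3/A
P(Q) = Q²*(-½ + Q) (P(Q) = (Q*(-½ + Q))*Q = Q²*(-½ + Q))
P(6)*(n((5*5)*6) + 11) = (6²*(-½ + 6))*((2 - √3/((5*5)*6)) + 11) = (36*(11/2))*((2 - √3/(25*6)) + 11) = 198*((2 - 1*√3/150) + 11) = 198*((2 - 1*√3*1/150) + 11) = 198*((2 - √3/150) + 11) = 198*(13 - √3/150) = 2574 - 33*√3/25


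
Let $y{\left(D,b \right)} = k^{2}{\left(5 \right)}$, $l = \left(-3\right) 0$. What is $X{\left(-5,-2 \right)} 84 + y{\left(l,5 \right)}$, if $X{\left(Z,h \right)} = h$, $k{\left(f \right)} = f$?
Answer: $-143$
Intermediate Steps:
$l = 0$
$y{\left(D,b \right)} = 25$ ($y{\left(D,b \right)} = 5^{2} = 25$)
$X{\left(-5,-2 \right)} 84 + y{\left(l,5 \right)} = \left(-2\right) 84 + 25 = -168 + 25 = -143$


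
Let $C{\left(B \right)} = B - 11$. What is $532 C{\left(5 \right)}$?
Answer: $-3192$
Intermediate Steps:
$C{\left(B \right)} = -11 + B$
$532 C{\left(5 \right)} = 532 \left(-11 + 5\right) = 532 \left(-6\right) = -3192$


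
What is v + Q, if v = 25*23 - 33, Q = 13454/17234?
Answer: 668163/1231 ≈ 542.78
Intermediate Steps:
Q = 961/1231 (Q = 13454*(1/17234) = 961/1231 ≈ 0.78067)
v = 542 (v = 575 - 33 = 542)
v + Q = 542 + 961/1231 = 668163/1231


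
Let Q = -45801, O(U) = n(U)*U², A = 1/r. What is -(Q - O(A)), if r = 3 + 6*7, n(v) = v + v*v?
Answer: 187812725671/4100625 ≈ 45801.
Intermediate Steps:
n(v) = v + v²
r = 45 (r = 3 + 42 = 45)
A = 1/45 ≈ 0.022222
O(U) = U³*(1 + U) (O(U) = (U*(1 + U))*U² = U³*(1 + U))
-(Q - O(A)) = -(-45801 - (1/45)³*(1 + 1/45)) = -(-45801 - 46/(91125*45)) = -(-45801 - 1*46/4100625) = -(-45801 - 46/4100625) = -1*(-187812725671/4100625) = 187812725671/4100625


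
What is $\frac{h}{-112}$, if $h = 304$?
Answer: $- \frac{19}{7} \approx -2.7143$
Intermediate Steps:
$\frac{h}{-112} = \frac{304}{-112} = 304 \left(- \frac{1}{112}\right) = - \frac{19}{7}$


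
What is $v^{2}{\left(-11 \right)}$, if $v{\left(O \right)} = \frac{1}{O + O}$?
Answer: $\frac{1}{484} \approx 0.0020661$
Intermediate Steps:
$v{\left(O \right)} = \frac{1}{2 O}$
$v^{2}{\left(-11 \right)} = \left(\frac{1}{2 \left(-11\right)}\right)^{2} = \left(\frac{1}{2} \left(- \frac{1}{11}\right)\right)^{2} = \left(- \frac{1}{22}\right)^{2} = \frac{1}{484}$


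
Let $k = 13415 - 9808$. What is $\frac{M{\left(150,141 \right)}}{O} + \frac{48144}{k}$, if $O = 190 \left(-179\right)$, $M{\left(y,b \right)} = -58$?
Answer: $\frac{818793323}{61337035} \approx 13.349$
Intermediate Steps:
$k = 3607$
$O = -34010$
$\frac{M{\left(150,141 \right)}}{O} + \frac{48144}{k} = - \frac{58}{-34010} + \frac{48144}{3607} = \left(-58\right) \left(- \frac{1}{34010}\right) + 48144 \cdot \frac{1}{3607} = \frac{29}{17005} + \frac{48144}{3607} = \frac{818793323}{61337035}$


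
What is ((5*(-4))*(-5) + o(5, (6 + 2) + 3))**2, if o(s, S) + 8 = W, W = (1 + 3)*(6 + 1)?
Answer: 14400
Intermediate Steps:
W = 28 (W = 4*7 = 28)
o(s, S) = 20 (o(s, S) = -8 + 28 = 20)
((5*(-4))*(-5) + o(5, (6 + 2) + 3))**2 = ((5*(-4))*(-5) + 20)**2 = (-20*(-5) + 20)**2 = (100 + 20)**2 = 120**2 = 14400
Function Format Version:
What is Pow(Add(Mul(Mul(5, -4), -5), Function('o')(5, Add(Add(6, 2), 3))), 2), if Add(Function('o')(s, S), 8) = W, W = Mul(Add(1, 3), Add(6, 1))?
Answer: 14400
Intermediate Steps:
W = 28 (W = Mul(4, 7) = 28)
Function('o')(s, S) = 20 (Function('o')(s, S) = Add(-8, 28) = 20)
Pow(Add(Mul(Mul(5, -4), -5), Function('o')(5, Add(Add(6, 2), 3))), 2) = Pow(Add(Mul(Mul(5, -4), -5), 20), 2) = Pow(Add(Mul(-20, -5), 20), 2) = Pow(Add(100, 20), 2) = Pow(120, 2) = 14400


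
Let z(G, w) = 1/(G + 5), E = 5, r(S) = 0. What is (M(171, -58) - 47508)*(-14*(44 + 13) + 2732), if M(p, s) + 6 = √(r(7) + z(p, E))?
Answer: -91892076 + 967*√11/22 ≈ -9.1892e+7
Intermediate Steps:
z(G, w) = 1/(5 + G)
M(p, s) = -6 + √(1/(5 + p)) (M(p, s) = -6 + √(0 + 1/(5 + p)) = -6 + √(1/(5 + p)))
(M(171, -58) - 47508)*(-14*(44 + 13) + 2732) = ((-6 + √(1/(5 + 171))) - 47508)*(-14*(44 + 13) + 2732) = ((-6 + √(1/176)) - 47508)*(-14*57 + 2732) = ((-6 + √(1/176)) - 47508)*(-798 + 2732) = ((-6 + √11/44) - 47508)*1934 = (-47514 + √11/44)*1934 = -91892076 + 967*√11/22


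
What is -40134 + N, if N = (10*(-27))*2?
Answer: -40674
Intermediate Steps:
N = -540 (N = -270*2 = -540)
-40134 + N = -40134 - 540 = -40674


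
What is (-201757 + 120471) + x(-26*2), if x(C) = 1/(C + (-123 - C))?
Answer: -9998179/123 ≈ -81286.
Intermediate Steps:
x(C) = -1/123 (x(C) = 1/(-123) = -1/123)
(-201757 + 120471) + x(-26*2) = (-201757 + 120471) - 1/123 = -81286 - 1/123 = -9998179/123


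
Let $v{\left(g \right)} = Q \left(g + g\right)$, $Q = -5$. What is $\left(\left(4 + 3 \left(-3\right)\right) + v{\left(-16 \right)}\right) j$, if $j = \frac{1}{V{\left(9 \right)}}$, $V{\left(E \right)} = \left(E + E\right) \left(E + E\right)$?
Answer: $\frac{155}{324} \approx 0.47839$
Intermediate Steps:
$V{\left(E \right)} = 4 E^{2}$ ($V{\left(E \right)} = 2 E 2 E = 4 E^{2}$)
$j = \frac{1}{324}$ ($j = \frac{1}{4 \cdot 9^{2}} = \frac{1}{4 \cdot 81} = \frac{1}{324} \approx 0.0030864$)
$v{\left(g \right)} = - 10 g$ ($v{\left(g \right)} = - 5 \left(g + g\right) = - 5 \cdot 2 g = - 10 g$)
$\left(\left(4 + 3 \left(-3\right)\right) + v{\left(-16 \right)}\right) j = \left(\left(4 + 3 \left(-3\right)\right) - -160\right) \frac{1}{324} = \left(\left(4 - 9\right) + 160\right) \frac{1}{324} = \left(-5 + 160\right) \frac{1}{324} = 155 \cdot \frac{1}{324} = \frac{155}{324}$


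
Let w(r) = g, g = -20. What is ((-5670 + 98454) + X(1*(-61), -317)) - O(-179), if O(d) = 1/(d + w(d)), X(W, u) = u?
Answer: 18400934/199 ≈ 92467.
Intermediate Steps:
w(r) = -20
O(d) = 1/(-20 + d) (O(d) = 1/(d - 20) = 1/(-20 + d))
((-5670 + 98454) + X(1*(-61), -317)) - O(-179) = ((-5670 + 98454) - 317) - 1/(-20 - 179) = (92784 - 317) - 1/(-199) = 92467 - 1*(-1/199) = 92467 + 1/199 = 18400934/199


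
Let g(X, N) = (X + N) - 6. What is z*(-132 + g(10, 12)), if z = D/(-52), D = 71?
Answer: 2059/13 ≈ 158.38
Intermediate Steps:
g(X, N) = -6 + N + X (g(X, N) = (N + X) - 6 = -6 + N + X)
z = -71/52 (z = 71/(-52) = 71*(-1/52) = -71/52 ≈ -1.3654)
z*(-132 + g(10, 12)) = -71*(-132 + (-6 + 12 + 10))/52 = -71*(-132 + 16)/52 = -71/52*(-116) = 2059/13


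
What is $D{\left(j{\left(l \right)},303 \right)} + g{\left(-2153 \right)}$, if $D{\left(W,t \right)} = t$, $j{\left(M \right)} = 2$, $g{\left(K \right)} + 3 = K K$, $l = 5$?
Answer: $4635709$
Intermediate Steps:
$g{\left(K \right)} = -3 + K^{2}$ ($g{\left(K \right)} = -3 + K K = -3 + K^{2}$)
$D{\left(j{\left(l \right)},303 \right)} + g{\left(-2153 \right)} = 303 - \left(3 - \left(-2153\right)^{2}\right) = 303 + \left(-3 + 4635409\right) = 303 + 4635406 = 4635709$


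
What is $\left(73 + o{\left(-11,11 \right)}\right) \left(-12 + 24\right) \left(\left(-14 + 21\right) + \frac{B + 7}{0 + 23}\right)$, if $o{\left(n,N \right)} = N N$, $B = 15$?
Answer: $\frac{426024}{23} \approx 18523.0$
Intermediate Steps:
$o{\left(n,N \right)} = N^{2}$
$\left(73 + o{\left(-11,11 \right)}\right) \left(-12 + 24\right) \left(\left(-14 + 21\right) + \frac{B + 7}{0 + 23}\right) = \left(73 + 11^{2}\right) \left(-12 + 24\right) \left(\left(-14 + 21\right) + \frac{15 + 7}{0 + 23}\right) = \left(73 + 121\right) 12 \left(7 + \frac{22}{23}\right) = 194 \cdot 12 \left(7 + 22 \cdot \frac{1}{23}\right) = 194 \cdot 12 \left(7 + \frac{22}{23}\right) = 194 \cdot 12 \cdot \frac{183}{23} = 194 \cdot \frac{2196}{23} = \frac{426024}{23}$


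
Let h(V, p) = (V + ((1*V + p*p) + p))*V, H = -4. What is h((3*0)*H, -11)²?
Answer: 0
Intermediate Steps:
h(V, p) = V*(p + p² + 2*V) (h(V, p) = (V + ((V + p²) + p))*V = (V + (V + p + p²))*V = (p + p² + 2*V)*V = V*(p + p² + 2*V))
h((3*0)*H, -11)² = (((3*0)*(-4))*(-11 + (-11)² + 2*((3*0)*(-4))))² = ((0*(-4))*(-11 + 121 + 2*(0*(-4))))² = (0*(-11 + 121 + 2*0))² = (0*(-11 + 121 + 0))² = (0*110)² = 0² = 0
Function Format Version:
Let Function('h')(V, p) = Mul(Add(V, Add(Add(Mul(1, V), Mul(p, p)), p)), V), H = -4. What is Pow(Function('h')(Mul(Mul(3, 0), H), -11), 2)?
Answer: 0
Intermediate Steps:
Function('h')(V, p) = Mul(V, Add(p, Pow(p, 2), Mul(2, V))) (Function('h')(V, p) = Mul(Add(V, Add(Add(V, Pow(p, 2)), p)), V) = Mul(Add(V, Add(V, p, Pow(p, 2))), V) = Mul(Add(p, Pow(p, 2), Mul(2, V)), V) = Mul(V, Add(p, Pow(p, 2), Mul(2, V))))
Pow(Function('h')(Mul(Mul(3, 0), H), -11), 2) = Pow(Mul(Mul(Mul(3, 0), -4), Add(-11, Pow(-11, 2), Mul(2, Mul(Mul(3, 0), -4)))), 2) = Pow(Mul(Mul(0, -4), Add(-11, 121, Mul(2, Mul(0, -4)))), 2) = Pow(Mul(0, Add(-11, 121, Mul(2, 0))), 2) = Pow(Mul(0, Add(-11, 121, 0)), 2) = Pow(Mul(0, 110), 2) = Pow(0, 2) = 0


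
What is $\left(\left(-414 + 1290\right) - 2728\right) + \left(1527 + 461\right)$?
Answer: $136$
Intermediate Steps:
$\left(\left(-414 + 1290\right) - 2728\right) + \left(1527 + 461\right) = \left(876 - 2728\right) + 1988 = -1852 + 1988 = 136$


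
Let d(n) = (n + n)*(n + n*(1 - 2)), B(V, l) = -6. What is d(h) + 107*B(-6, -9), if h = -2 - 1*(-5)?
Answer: -642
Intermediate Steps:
h = 3 (h = -2 + 5 = 3)
d(n) = 0 (d(n) = (2*n)*(n + n*(-1)) = (2*n)*(n - n) = (2*n)*0 = 0)
d(h) + 107*B(-6, -9) = 0 + 107*(-6) = 0 - 642 = -642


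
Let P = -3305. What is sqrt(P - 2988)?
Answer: I*sqrt(6293) ≈ 79.328*I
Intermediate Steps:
sqrt(P - 2988) = sqrt(-3305 - 2988) = sqrt(-6293) = I*sqrt(6293)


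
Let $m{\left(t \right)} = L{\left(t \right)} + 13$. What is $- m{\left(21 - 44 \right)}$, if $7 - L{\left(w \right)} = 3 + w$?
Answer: $-40$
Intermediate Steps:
$L{\left(w \right)} = 4 - w$ ($L{\left(w \right)} = 7 - \left(3 + w\right) = 4 - w$)
$m{\left(t \right)} = 17 - t$ ($m{\left(t \right)} = \left(4 - t\right) + 13 = 17 - t$)
$- m{\left(21 - 44 \right)} = - (17 - \left(21 - 44\right)) = - (17 - -23) = - (17 + 23) = \left(-1\right) 40 = -40$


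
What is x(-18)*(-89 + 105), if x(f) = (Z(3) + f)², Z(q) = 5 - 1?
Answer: 3136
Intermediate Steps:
Z(q) = 4
x(f) = (4 + f)²
x(-18)*(-89 + 105) = (4 - 18)²*(-89 + 105) = (-14)²*16 = 196*16 = 3136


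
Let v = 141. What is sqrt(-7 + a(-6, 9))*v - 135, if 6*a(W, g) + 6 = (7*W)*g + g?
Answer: -135 + 141*I*sqrt(278)/2 ≈ -135.0 + 1175.5*I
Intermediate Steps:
a(W, g) = -1 + g/6 + 7*W*g/6 (a(W, g) = -1 + ((7*W)*g + g)/6 = -1 + (7*W*g + g)/6 = -1 + (g + 7*W*g)/6 = -1 + (g/6 + 7*W*g/6) = -1 + g/6 + 7*W*g/6)
sqrt(-7 + a(-6, 9))*v - 135 = sqrt(-7 + (-1 + (1/6)*9 + (7/6)*(-6)*9))*141 - 135 = sqrt(-7 + (-1 + 3/2 - 63))*141 - 135 = sqrt(-7 - 125/2)*141 - 135 = sqrt(-139/2)*141 - 135 = (I*sqrt(278)/2)*141 - 135 = 141*I*sqrt(278)/2 - 135 = -135 + 141*I*sqrt(278)/2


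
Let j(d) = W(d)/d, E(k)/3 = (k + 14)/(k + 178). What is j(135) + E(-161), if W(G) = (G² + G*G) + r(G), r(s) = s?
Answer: 4166/17 ≈ 245.06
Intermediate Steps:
W(G) = G + 2*G² (W(G) = (G² + G*G) + G = (G² + G²) + G = 2*G² + G = G + 2*G²)
E(k) = 3*(14 + k)/(178 + k) (E(k) = 3*((k + 14)/(k + 178)) = 3*((14 + k)/(178 + k)) = 3*(14 + k)/(178 + k))
j(d) = 1 + 2*d (j(d) = (d*(1 + 2*d))/d = 1 + 2*d)
j(135) + E(-161) = (1 + 2*135) + 3*(14 - 161)/(178 - 161) = (1 + 270) + 3*(-147)/17 = 271 + 3*(1/17)*(-147) = 271 - 441/17 = 4166/17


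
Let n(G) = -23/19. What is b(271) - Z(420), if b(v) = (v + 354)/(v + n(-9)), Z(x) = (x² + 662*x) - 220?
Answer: -2328319845/5126 ≈ -4.5422e+5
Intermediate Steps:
n(G) = -23/19 (n(G) = -23*1/19 = -23/19)
Z(x) = -220 + x² + 662*x
b(v) = (354 + v)/(-23/19 + v) (b(v) = (v + 354)/(v - 23/19) = (354 + v)/(-23/19 + v))
b(271) - Z(420) = 19*(354 + 271)/(-23 + 19*271) - (-220 + 420² + 662*420) = 19*625/(-23 + 5149) - (-220 + 176400 + 278040) = 19*625/5126 - 1*454220 = 19*(1/5126)*625 - 454220 = 11875/5126 - 454220 = -2328319845/5126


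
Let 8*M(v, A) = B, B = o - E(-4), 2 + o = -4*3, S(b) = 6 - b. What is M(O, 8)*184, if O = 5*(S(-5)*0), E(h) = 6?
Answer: -460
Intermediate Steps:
o = -14 (o = -2 - 4*3 = -2 - 12 = -14)
B = -20 (B = -14 - 1*6 = -14 - 6 = -20)
O = 0 (O = 5*((6 - 1*(-5))*0) = 5*((6 + 5)*0) = 5*(11*0) = 5*0 = 0)
M(v, A) = -5/2 (M(v, A) = (⅛)*(-20) = -5/2)
M(O, 8)*184 = -5/2*184 = -460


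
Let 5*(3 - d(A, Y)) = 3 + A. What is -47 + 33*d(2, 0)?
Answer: 19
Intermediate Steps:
d(A, Y) = 12/5 - A/5 (d(A, Y) = 3 - (3 + A)/5 = 3 + (-3/5 - A/5) = 12/5 - A/5)
-47 + 33*d(2, 0) = -47 + 33*(12/5 - 1/5*2) = -47 + 33*(12/5 - 2/5) = -47 + 33*2 = -47 + 66 = 19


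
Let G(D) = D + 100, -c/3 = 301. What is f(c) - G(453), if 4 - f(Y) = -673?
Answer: 124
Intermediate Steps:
c = -903 (c = -3*301 = -903)
G(D) = 100 + D
f(Y) = 677 (f(Y) = 4 - 1*(-673) = 4 + 673 = 677)
f(c) - G(453) = 677 - (100 + 453) = 677 - 1*553 = 677 - 553 = 124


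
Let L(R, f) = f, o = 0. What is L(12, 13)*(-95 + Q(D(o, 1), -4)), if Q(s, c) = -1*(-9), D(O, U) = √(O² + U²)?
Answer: -1118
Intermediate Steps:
Q(s, c) = 9
L(12, 13)*(-95 + Q(D(o, 1), -4)) = 13*(-95 + 9) = 13*(-86) = -1118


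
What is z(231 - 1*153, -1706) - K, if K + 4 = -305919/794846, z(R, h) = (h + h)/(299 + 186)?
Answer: -53770663/20289490 ≈ -2.6502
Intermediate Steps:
z(R, h) = 2*h/485 (z(R, h) = (2*h)/485 = (2*h)*(1/485) = 2*h/485)
K = -183437/41834 (K = -4 - 305919/794846 = -4 - 305919*1/794846 = -4 - 16101/41834 = -183437/41834 ≈ -4.3849)
z(231 - 1*153, -1706) - K = (2/485)*(-1706) - 1*(-183437/41834) = -3412/485 + 183437/41834 = -53770663/20289490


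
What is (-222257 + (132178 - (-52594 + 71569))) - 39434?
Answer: -148488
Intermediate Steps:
(-222257 + (132178 - (-52594 + 71569))) - 39434 = (-222257 + (132178 - 1*18975)) - 39434 = (-222257 + (132178 - 18975)) - 39434 = (-222257 + 113203) - 39434 = -109054 - 39434 = -148488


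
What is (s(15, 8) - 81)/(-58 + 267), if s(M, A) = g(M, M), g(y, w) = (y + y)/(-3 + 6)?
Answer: -71/209 ≈ -0.33971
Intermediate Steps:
g(y, w) = 2*y/3 (g(y, w) = (2*y)/3 = (2*y)*(1/3) = 2*y/3)
s(M, A) = 2*M/3
(s(15, 8) - 81)/(-58 + 267) = ((2/3)*15 - 81)/(-58 + 267) = (10 - 81)/209 = -71*1/209 = -71/209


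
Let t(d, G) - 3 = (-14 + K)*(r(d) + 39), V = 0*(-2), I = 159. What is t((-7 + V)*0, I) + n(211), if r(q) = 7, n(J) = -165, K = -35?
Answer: -2416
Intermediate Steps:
V = 0
t(d, G) = -2251 (t(d, G) = 3 + (-14 - 35)*(7 + 39) = 3 - 49*46 = 3 - 2254 = -2251)
t((-7 + V)*0, I) + n(211) = -2251 - 165 = -2416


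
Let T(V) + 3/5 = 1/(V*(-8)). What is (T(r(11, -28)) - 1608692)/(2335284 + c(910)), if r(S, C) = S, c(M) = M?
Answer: -707824749/1027925360 ≈ -0.68860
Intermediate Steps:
T(V) = -⅗ - 1/(8*V) (T(V) = -⅗ + 1/(V*(-8)) = -⅗ + 1/(-8*V) = -⅗ - 1/(8*V))
(T(r(11, -28)) - 1608692)/(2335284 + c(910)) = ((1/40)*(-5 - 24*11)/11 - 1608692)/(2335284 + 910) = ((1/40)*(1/11)*(-5 - 264) - 1608692)/2336194 = ((1/40)*(1/11)*(-269) - 1608692)*(1/2336194) = (-269/440 - 1608692)*(1/2336194) = -707824749/440*1/2336194 = -707824749/1027925360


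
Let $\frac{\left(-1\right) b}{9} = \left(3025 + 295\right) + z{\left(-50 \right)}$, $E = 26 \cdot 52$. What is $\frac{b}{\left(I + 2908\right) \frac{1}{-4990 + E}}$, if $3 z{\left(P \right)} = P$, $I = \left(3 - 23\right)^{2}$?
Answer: $\frac{27039435}{827} \approx 32696.0$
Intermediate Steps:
$E = 1352$
$I = 400$ ($I = \left(-20\right)^{2} = 400$)
$z{\left(P \right)} = \frac{P}{3}$
$b = -29730$ ($b = - 9 \left(\left(3025 + 295\right) + \frac{1}{3} \left(-50\right)\right) = - 9 \left(3320 - \frac{50}{3}\right) = \left(-9\right) \frac{9910}{3} = -29730$)
$\frac{b}{\left(I + 2908\right) \frac{1}{-4990 + E}} = - \frac{29730}{\left(400 + 2908\right) \frac{1}{-4990 + 1352}} = - \frac{29730}{3308 \frac{1}{-3638}} = - \frac{29730}{3308 \left(- \frac{1}{3638}\right)} = - \frac{29730}{- \frac{1654}{1819}} = \left(-29730\right) \left(- \frac{1819}{1654}\right) = \frac{27039435}{827}$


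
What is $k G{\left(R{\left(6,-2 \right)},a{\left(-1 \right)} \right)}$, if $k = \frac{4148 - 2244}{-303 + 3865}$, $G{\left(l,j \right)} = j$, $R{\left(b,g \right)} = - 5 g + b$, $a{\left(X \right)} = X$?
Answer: $- \frac{952}{1781} \approx -0.53453$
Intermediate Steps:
$R{\left(b,g \right)} = b - 5 g$
$k = \frac{952}{1781}$ ($k = \frac{1904}{3562} = 1904 \cdot \frac{1}{3562} = \frac{952}{1781} \approx 0.53453$)
$k G{\left(R{\left(6,-2 \right)},a{\left(-1 \right)} \right)} = \frac{952}{1781} \left(-1\right) = - \frac{952}{1781}$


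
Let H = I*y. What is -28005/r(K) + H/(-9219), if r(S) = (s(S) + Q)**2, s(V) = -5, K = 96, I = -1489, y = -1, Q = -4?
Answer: -28699856/82971 ≈ -345.90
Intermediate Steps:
r(S) = 81 (r(S) = (-5 - 4)**2 = (-9)**2 = 81)
H = 1489 (H = -1489*(-1) = 1489)
-28005/r(K) + H/(-9219) = -28005/81 + 1489/(-9219) = -28005*1/81 + 1489*(-1/9219) = -9335/27 - 1489/9219 = -28699856/82971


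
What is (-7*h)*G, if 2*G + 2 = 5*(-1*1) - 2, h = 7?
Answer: 441/2 ≈ 220.50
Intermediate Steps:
G = -9/2 (G = -1 + (5*(-1*1) - 2)/2 = -1 + (5*(-1) - 2)/2 = -1 + (-5 - 2)/2 = -1 + (½)*(-7) = -1 - 7/2 = -9/2 ≈ -4.5000)
(-7*h)*G = -7*7*(-9/2) = -49*(-9/2) = 441/2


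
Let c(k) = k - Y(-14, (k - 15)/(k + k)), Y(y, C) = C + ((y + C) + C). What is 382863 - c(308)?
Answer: 235646135/616 ≈ 3.8254e+5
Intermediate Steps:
Y(y, C) = y + 3*C (Y(y, C) = C + ((C + y) + C) = C + (y + 2*C) = y + 3*C)
c(k) = 14 + k - 3*(-15 + k)/(2*k) (c(k) = k - (-14 + 3*((k - 15)/(k + k))) = k - (-14 + 3*((-15 + k)/((2*k)))) = k - (-14 + 3*((-15 + k)*(1/(2*k)))) = k - (-14 + 3*((-15 + k)/(2*k))) = k - (-14 + 3*(-15 + k)/(2*k)) = k + (14 - 3*(-15 + k)/(2*k)) = 14 + k - 3*(-15 + k)/(2*k))
382863 - c(308) = 382863 - (25/2 + 308 + (45/2)/308) = 382863 - (25/2 + 308 + (45/2)*(1/308)) = 382863 - (25/2 + 308 + 45/616) = 382863 - 1*197473/616 = 382863 - 197473/616 = 235646135/616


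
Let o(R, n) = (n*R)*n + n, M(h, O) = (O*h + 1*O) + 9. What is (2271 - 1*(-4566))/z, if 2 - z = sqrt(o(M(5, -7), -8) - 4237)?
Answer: 13674/6361 + 6837*I*sqrt(6357)/6361 ≈ 2.1497 + 85.697*I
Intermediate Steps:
M(h, O) = 9 + O + O*h (M(h, O) = (O*h + O) + 9 = (O + O*h) + 9 = 9 + O + O*h)
o(R, n) = n + R*n**2 (o(R, n) = (R*n)*n + n = R*n**2 + n = n + R*n**2)
z = 2 - I*sqrt(6357) (z = 2 - sqrt(-8*(1 + (9 - 7 - 7*5)*(-8)) - 4237) = 2 - sqrt(-8*(1 + (9 - 7 - 35)*(-8)) - 4237) = 2 - sqrt(-8*(1 - 33*(-8)) - 4237) = 2 - sqrt(-8*(1 + 264) - 4237) = 2 - sqrt(-8*265 - 4237) = 2 - sqrt(-2120 - 4237) = 2 - sqrt(-6357) = 2 - I*sqrt(6357) ≈ 2.0 - 79.731*I)
(2271 - 1*(-4566))/z = (2271 - 1*(-4566))/(2 - I*sqrt(6357)) = (2271 + 4566)/(2 - I*sqrt(6357)) = 6837/(2 - I*sqrt(6357))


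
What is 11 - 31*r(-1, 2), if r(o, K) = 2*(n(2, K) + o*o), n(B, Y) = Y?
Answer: -175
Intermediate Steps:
r(o, K) = 2*K + 2*o**2 (r(o, K) = 2*(K + o*o) = 2*(K + o**2) = 2*K + 2*o**2)
11 - 31*r(-1, 2) = 11 - 31*(2*2 + 2*(-1)**2) = 11 - 31*(4 + 2*1) = 11 - 31*(4 + 2) = 11 - 31*6 = 11 - 186 = -175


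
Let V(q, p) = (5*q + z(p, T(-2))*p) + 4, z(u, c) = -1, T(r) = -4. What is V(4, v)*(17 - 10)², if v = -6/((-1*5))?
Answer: 5586/5 ≈ 1117.2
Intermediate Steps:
v = 6/5 (v = -6/(-5) = -6*(-⅕) = 6/5 ≈ 1.2000)
V(q, p) = 4 - p + 5*q (V(q, p) = (5*q - p) + 4 = (-p + 5*q) + 4 = 4 - p + 5*q)
V(4, v)*(17 - 10)² = (4 - 1*6/5 + 5*4)*(17 - 10)² = (4 - 6/5 + 20)*7² = (114/5)*49 = 5586/5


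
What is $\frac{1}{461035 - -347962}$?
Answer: $\frac{1}{808997} \approx 1.2361 \cdot 10^{-6}$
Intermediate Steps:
$\frac{1}{461035 - -347962} = \frac{1}{461035 + 347962} = \frac{1}{808997}$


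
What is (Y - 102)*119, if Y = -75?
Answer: -21063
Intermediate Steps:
(Y - 102)*119 = (-75 - 102)*119 = -177*119 = -21063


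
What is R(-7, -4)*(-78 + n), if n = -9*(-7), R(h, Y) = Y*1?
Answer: 60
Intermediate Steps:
R(h, Y) = Y
n = 63
R(-7, -4)*(-78 + n) = -4*(-78 + 63) = -4*(-15) = 60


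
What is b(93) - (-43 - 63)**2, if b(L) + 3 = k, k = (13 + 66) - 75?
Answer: -11235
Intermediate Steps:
k = 4 (k = 79 - 75 = 4)
b(L) = 1 (b(L) = -3 + 4 = 1)
b(93) - (-43 - 63)**2 = 1 - (-43 - 63)**2 = 1 - 1*(-106)**2 = 1 - 1*11236 = 1 - 11236 = -11235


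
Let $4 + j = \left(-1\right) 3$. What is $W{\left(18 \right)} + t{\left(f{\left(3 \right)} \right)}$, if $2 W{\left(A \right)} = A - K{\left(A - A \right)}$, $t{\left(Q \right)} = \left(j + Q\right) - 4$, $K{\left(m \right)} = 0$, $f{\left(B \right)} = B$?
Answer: $1$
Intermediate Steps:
$j = -7$ ($j = -4 - 3 = -7$)
$t{\left(Q \right)} = -11 + Q$ ($t{\left(Q \right)} = \left(-7 + Q\right) - 4 = -11 + Q$)
$W{\left(A \right)} = \frac{A}{2}$ ($W{\left(A \right)} = \frac{A - 0}{2} = \frac{A + 0}{2} = \frac{A}{2}$)
$W{\left(18 \right)} + t{\left(f{\left(3 \right)} \right)} = \frac{1}{2} \cdot 18 + \left(-11 + 3\right) = 9 - 8 = 1$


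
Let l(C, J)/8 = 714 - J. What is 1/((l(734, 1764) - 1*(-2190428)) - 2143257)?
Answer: 1/38771 ≈ 2.5792e-5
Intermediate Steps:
l(C, J) = 5712 - 8*J (l(C, J) = 8*(714 - J) = 5712 - 8*J)
1/((l(734, 1764) - 1*(-2190428)) - 2143257) = 1/(((5712 - 8*1764) - 1*(-2190428)) - 2143257) = 1/(((5712 - 14112) + 2190428) - 2143257) = 1/((-8400 + 2190428) - 2143257) = 1/(2182028 - 2143257) = 1/38771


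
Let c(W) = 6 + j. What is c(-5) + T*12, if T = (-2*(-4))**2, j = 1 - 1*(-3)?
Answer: 778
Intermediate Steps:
j = 4 (j = 1 + 3 = 4)
c(W) = 10 (c(W) = 6 + 4 = 10)
T = 64 (T = 8**2 = 64)
c(-5) + T*12 = 10 + 64*12 = 10 + 768 = 778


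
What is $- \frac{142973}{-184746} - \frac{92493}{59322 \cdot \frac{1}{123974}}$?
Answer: $- \frac{353070583086911}{1826583702} \approx -1.933 \cdot 10^{5}$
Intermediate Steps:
$- \frac{142973}{-184746} - \frac{92493}{59322 \cdot \frac{1}{123974}} = \left(-142973\right) \left(- \frac{1}{184746}\right) - \frac{92493}{59322 \cdot \frac{1}{123974}} = \frac{142973}{184746} - \frac{92493}{\frac{29661}{61987}} = \frac{142973}{184746} - \frac{1911121197}{9887} = - \frac{353070583086911}{1826583702}$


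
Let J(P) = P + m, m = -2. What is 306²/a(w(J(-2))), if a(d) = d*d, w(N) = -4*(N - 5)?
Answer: 289/4 ≈ 72.250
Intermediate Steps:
J(P) = -2 + P (J(P) = P - 2 = -2 + P)
w(N) = 20 - 4*N (w(N) = -4*(-5 + N) = 20 - 4*N)
a(d) = d²
306²/a(w(J(-2))) = 306²/((20 - 4*(-2 - 2))²) = 93636/((20 - 4*(-4))²) = 93636/((20 + 16)²) = 93636/(36²) = 93636/1296 = 93636*(1/1296) = 289/4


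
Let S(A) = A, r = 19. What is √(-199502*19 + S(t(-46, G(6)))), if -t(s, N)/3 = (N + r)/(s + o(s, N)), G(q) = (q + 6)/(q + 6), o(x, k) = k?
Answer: I*√34114830/3 ≈ 1946.9*I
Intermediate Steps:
G(q) = 1 (G(q) = (6 + q)/(6 + q) = 1)
t(s, N) = -3*(19 + N)/(N + s) (t(s, N) = -3*(N + 19)/(s + N) = -3*(19 + N)/(N + s))
√(-199502*19 + S(t(-46, G(6)))) = √(-199502*19 + 3*(-19 - 1*1)/(1 - 46)) = √(-3790538 + 3*(-19 - 1)/(-45)) = √(-3790538 + 3*(-1/45)*(-20)) = √(-3790538 + 4/3) = √(-11371610/3) = I*√34114830/3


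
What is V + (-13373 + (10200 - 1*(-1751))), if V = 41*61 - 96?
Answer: 983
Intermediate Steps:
V = 2405 (V = 2501 - 96 = 2405)
V + (-13373 + (10200 - 1*(-1751))) = 2405 + (-13373 + (10200 - 1*(-1751))) = 2405 + (-13373 + (10200 + 1751)) = 2405 + (-13373 + 11951) = 2405 - 1422 = 983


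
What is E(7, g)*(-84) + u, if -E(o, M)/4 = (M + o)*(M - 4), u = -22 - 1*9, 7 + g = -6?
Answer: 34241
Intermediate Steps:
g = -13 (g = -7 - 6 = -13)
u = -31 (u = -22 - 9 = -31)
E(o, M) = -4*(-4 + M)*(M + o) (E(o, M) = -4*(M + o)*(M - 4) = -4*(M + o)*(-4 + M) = -4*(-4 + M)*(M + o))
E(7, g)*(-84) + u = (-4*(-13)² + 16*(-13) + 16*7 - 4*(-13)*7)*(-84) - 31 = (-4*169 - 208 + 112 + 364)*(-84) - 31 = (-676 - 208 + 112 + 364)*(-84) - 31 = -408*(-84) - 31 = 34272 - 31 = 34241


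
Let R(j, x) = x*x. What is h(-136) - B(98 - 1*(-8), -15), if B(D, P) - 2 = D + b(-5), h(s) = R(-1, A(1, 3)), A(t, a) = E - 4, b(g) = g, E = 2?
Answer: -99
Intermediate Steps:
A(t, a) = -2 (A(t, a) = 2 - 4 = -2)
R(j, x) = x**2
h(s) = 4 (h(s) = (-2)**2 = 4)
B(D, P) = -3 + D (B(D, P) = 2 + (D - 5) = 2 + (-5 + D) = -3 + D)
h(-136) - B(98 - 1*(-8), -15) = 4 - (-3 + (98 - 1*(-8))) = 4 - (-3 + (98 + 8)) = 4 - (-3 + 106) = 4 - 1*103 = 4 - 103 = -99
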